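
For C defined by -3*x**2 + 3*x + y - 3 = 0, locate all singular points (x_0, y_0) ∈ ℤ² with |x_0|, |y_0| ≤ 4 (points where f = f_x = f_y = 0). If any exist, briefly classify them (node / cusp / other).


No singular points in the scanned grid; C is smooth there.

Compute partial derivatives:
  f_x = 3 - 6*x.
  f_y = 1.
f_y = 1 is a nonzero constant, so f_y never vanishes: no point (x, y) can satisfy f = f_x = f_y = 0. In particular no (x, y) ∈ {−4, ..., 4}² is singular; the curve is smooth.


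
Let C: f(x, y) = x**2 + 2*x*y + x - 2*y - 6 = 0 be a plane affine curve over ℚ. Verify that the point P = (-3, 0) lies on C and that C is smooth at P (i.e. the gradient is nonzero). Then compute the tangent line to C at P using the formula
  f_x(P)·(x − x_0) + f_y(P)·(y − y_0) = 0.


Tangent line at P: -5*x - 8*y - 15 = 0.

Step 1: f(-3, 0) = 0, so P lies on C.
Step 2: partial derivatives
  f_x(x, y) = 2*x + 2*y + 1, f_y(x, y) = 2*x - 2.
  f_x(P) = -5, f_y(P) = -8 (gradient nonzero, so P is smooth).
Step 3: tangent line at P: -5·(x − -3) + -8·(y − 0) = 0.
Expanding: -5*x - 8*y - 15 = 0.


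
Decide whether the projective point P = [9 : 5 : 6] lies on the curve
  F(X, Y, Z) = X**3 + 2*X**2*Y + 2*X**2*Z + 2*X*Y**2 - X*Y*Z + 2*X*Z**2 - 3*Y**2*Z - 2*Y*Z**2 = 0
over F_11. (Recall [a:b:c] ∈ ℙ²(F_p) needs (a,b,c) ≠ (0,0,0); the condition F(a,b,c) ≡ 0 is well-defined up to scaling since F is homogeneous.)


F(9,5,6) ≡ 10 (mod 11); P is NOT on the curve.

Evaluate F(9, 5, 6) term-by-term (mod 11).
  X**3 ↦ 1·729·1·1 = 729
  2*X**2*Y ↦ 2·81·5·1 = 810
  2*X**2*Z ↦ 2·81·1·6 = 972
  2*X*Y**2 ↦ 2·9·25·1 = 450
  -X*Y*Z ↦ -1·9·5·6 = -270
  2*X*Z**2 ↦ 2·9·1·36 = 648
  -3*Y**2*Z ↦ -3·1·25·6 = -450
  -2*Y*Z**2 ↦ -2·1·5·36 = -360
Sum: F(9, 5, 6) = (729) + (810) + (972) + (450) + (-270) + (648) + (-450) + (-360) = 2529.
Reducing mod 11: 2529 ≡ 10 (mod 11).
Since F(a, b, c) ≡ 10 ≠ 0 (mod 11), P does NOT lie on the curve.


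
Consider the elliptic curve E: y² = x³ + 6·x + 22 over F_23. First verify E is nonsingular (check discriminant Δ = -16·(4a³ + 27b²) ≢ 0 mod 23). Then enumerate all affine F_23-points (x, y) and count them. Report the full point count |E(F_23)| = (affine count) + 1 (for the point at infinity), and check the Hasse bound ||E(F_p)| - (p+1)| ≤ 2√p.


Affine points = {(1, 11), (1, 12), (4, 8), (4, 15), (5, 4), (5, 19), (7, 4), (7, 19), (9, 0), (10, 1), (10, 22), (11, 4), (11, 19), (17, 0), (19, 7), (19, 16), (20, 0), (21, 5), (21, 18)}; affine count = 19; |E(F_23)| = 20.

Discriminant check: Δ ∝ 4a³ + 27b² = 4·6³ + 27·22² = 4·216 + 27·484 ≡ 17 (mod 23). Nonzero ⇒ E is nonsingular.
For each x ∈ F_23, compute rhs = x³ + 6·x + 22 mod 23, then count y ∈ F_23 with y² ≡ rhs.
  x = 0: rhs = 22, matching y values: none (0 points).
  x = 1: rhs = 6, matching y values: 11, 12 (2 points).
  x = 2: rhs = 19, matching y values: none (0 points).
  x = 3: rhs = 21, matching y values: none (0 points).
  x = 4: rhs = 18, matching y values: 8, 15 (2 points).
  x = 5: rhs = 16, matching y values: 4, 19 (2 points).
  x = 6: rhs = 21, matching y values: none (0 points).
  x = 7: rhs = 16, matching y values: 4, 19 (2 points).
  x = 8: rhs = 7, matching y values: none (0 points).
  x = 9: rhs = 0, matching y values: 0 (1 points).
  x = 10: rhs = 1, matching y values: 1, 22 (2 points).
  x = 11: rhs = 16, matching y values: 4, 19 (2 points).
  x = 12: rhs = 5, matching y values: none (0 points).
  x = 13: rhs = 20, matching y values: none (0 points).
  x = 14: rhs = 21, matching y values: none (0 points).
  x = 15: rhs = 14, matching y values: none (0 points).
  x = 16: rhs = 5, matching y values: none (0 points).
  x = 17: rhs = 0, matching y values: 0 (1 points).
  x = 18: rhs = 5, matching y values: none (0 points).
  x = 19: rhs = 3, matching y values: 7, 16 (2 points).
  x = 20: rhs = 0, matching y values: 0 (1 points).
  x = 21: rhs = 2, matching y values: 5, 18 (2 points).
  x = 22: rhs = 15, matching y values: none (0 points).
Total affine count: 19.
Full point count |E(F_23)| = 19 + 1 = 20.
Hasse bound: |20 − (23+1)| = |-4| = 4 ≤ 2√23 ≈ 9.5917 ✓.


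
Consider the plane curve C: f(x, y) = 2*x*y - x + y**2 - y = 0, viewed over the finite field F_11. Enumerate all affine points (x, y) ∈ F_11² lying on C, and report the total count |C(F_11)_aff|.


Affine F_11-points: {(0, 0), (0, 1), (1, 3), (1, 7), (3, 2), (3, 4), (8, 8), (8, 10), (10, 5), (10, 9)}; count = 10.

For each of the 121 pairs (x, y) ∈ F_11², evaluate f(x, y) mod 11. Record the zeros.
  x = 0: [0↦0, 1↦0, 2↦2, 3↦6, 4↦1, 5↦9, 6↦8, 7↦9, 8↦1, 9↦6, 10↦2]  zeros at y ∈ {0, 1}
  x = 1: [0↦10, 1↦1, 2↦5, 3↦0, 4↦8, 5↦7, 6↦8, 7↦0, 8↦5, 9↦1, 10↦10]  zeros at y ∈ {3, 7}
  x = 2: [0↦9, 1↦2, 2↦8, 3↦5, 4↦4, 5↦5, 6↦8, 7↦2, 8↦9, 9↦7, 10↦7]  zeros at y ∈ ∅
  x = 3: [0↦8, 1↦3, 2↦0, 3↦10, 4↦0, 5↦3, 6↦8, 7↦4, 8↦2, 9↦2, 10↦4]  zeros at y ∈ {2, 4}
  x = 4: [0↦7, 1↦4, 2↦3, 3↦4, 4↦7, 5↦1, 6↦8, 7↦6, 8↦6, 9↦8, 10↦1]  zeros at y ∈ ∅
  x = 5: [0↦6, 1↦5, 2↦6, 3↦9, 4↦3, 5↦10, 6↦8, 7↦8, 8↦10, 9↦3, 10↦9]  zeros at y ∈ ∅
  x = 6: [0↦5, 1↦6, 2↦9, 3↦3, 4↦10, 5↦8, 6↦8, 7↦10, 8↦3, 9↦9, 10↦6]  zeros at y ∈ ∅
  x = 7: [0↦4, 1↦7, 2↦1, 3↦8, 4↦6, 5↦6, 6↦8, 7↦1, 8↦7, 9↦4, 10↦3]  zeros at y ∈ ∅
  x = 8: [0↦3, 1↦8, 2↦4, 3↦2, 4↦2, 5↦4, 6↦8, 7↦3, 8↦0, 9↦10, 10↦0]  zeros at y ∈ {8, 10}
  x = 9: [0↦2, 1↦9, 2↦7, 3↦7, 4↦9, 5↦2, 6↦8, 7↦5, 8↦4, 9↦5, 10↦8]  zeros at y ∈ ∅
  x = 10: [0↦1, 1↦10, 2↦10, 3↦1, 4↦5, 5↦0, 6↦8, 7↦7, 8↦8, 9↦0, 10↦5]  zeros at y ∈ {5, 9}
Collecting zeros: affine points = {(0, 0), (0, 1), (1, 3), (1, 7), (3, 2), (3, 4), (8, 8), (8, 10), (10, 5), (10, 9)}.
Total count |C(F_11)_aff| = 10.


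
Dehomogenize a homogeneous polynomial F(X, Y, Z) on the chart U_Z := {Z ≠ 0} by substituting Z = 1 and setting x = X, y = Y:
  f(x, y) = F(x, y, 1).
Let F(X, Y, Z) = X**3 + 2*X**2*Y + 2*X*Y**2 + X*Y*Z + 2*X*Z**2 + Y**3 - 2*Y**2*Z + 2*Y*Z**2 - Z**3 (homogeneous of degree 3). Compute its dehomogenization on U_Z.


f(x, y) = x**3 + 2*x**2*y + 2*x*y**2 + x*y + 2*x + y**3 - 2*y**2 + 2*y - 1

On U_Z we set Z = 1. Each monomial c·X^i·Y^j·Z^k in F becomes c·x^i·y^j·1^k = c·x^i·y^j.
Substituting Z = 1: F(X, Y, 1) = x**3 + 2*x**2*y + 2*x*y**2 + x*y + 2*x + y**3 - 2*y**2 + 2*y - 1.
Note: deg(f) ≤ deg(F) = 3; strict inequality happens when F is divisible by Z (lost terms).


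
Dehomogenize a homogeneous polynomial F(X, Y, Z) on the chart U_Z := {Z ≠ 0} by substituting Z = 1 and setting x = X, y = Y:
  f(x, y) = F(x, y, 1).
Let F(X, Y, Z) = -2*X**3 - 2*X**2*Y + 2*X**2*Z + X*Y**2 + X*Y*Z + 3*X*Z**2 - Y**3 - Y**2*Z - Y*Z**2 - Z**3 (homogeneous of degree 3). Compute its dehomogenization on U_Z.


f(x, y) = -2*x**3 - 2*x**2*y + 2*x**2 + x*y**2 + x*y + 3*x - y**3 - y**2 - y - 1

On U_Z we set Z = 1. Each monomial c·X^i·Y^j·Z^k in F becomes c·x^i·y^j·1^k = c·x^i·y^j.
Substituting Z = 1: F(X, Y, 1) = -2*x**3 - 2*x**2*y + 2*x**2 + x*y**2 + x*y + 3*x - y**3 - y**2 - y - 1.
Note: deg(f) ≤ deg(F) = 3; strict inequality happens when F is divisible by Z (lost terms).


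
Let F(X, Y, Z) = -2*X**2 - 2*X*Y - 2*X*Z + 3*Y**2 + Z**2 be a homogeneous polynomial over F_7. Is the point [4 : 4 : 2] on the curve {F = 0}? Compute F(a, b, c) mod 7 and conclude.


F(4,4,2) ≡ 0 (mod 7); P is on the curve.

Evaluate F(4, 4, 2) term-by-term (mod 7).
  -2*X**2 ↦ -2·16·1·1 = -32
  -2*X*Y ↦ -2·4·4·1 = -32
  -2*X*Z ↦ -2·4·1·2 = -16
  3*Y**2 ↦ 3·1·16·1 = 48
  Z**2 ↦ 1·1·1·4 = 4
Sum: F(4, 4, 2) = (-32) + (-32) + (-16) + (48) + (4) = -28.
Reducing mod 7: -28 ≡ 0 (mod 7).
Since F(a, b, c) ≡ 0 (mod 7), P lies on the curve.


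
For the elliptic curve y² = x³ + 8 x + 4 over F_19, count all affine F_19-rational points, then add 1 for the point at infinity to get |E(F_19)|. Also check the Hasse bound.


Affine points = {(0, 2), (0, 17), (2, 3), (2, 16), (3, 6), (3, 13), (4, 9), (4, 10), (5, 6), (5, 13), (7, 2), (7, 17), (9, 8), (9, 11), (10, 1), (10, 18), (11, 6), (11, 13), (12, 2), (12, 17), (13, 5), (13, 14)}; affine count = 22; |E(F_19)| = 23.

Discriminant check: Δ ∝ 4a³ + 27b² = 4·8³ + 27·4² = 4·512 + 27·16 ≡ 10 (mod 19). Nonzero ⇒ E is nonsingular.
For each x ∈ F_19, compute rhs = x³ + 8·x + 4 mod 19, then count y ∈ F_19 with y² ≡ rhs.
  x = 0: rhs = 4, matching y values: 2, 17 (2 points).
  x = 1: rhs = 13, matching y values: none (0 points).
  x = 2: rhs = 9, matching y values: 3, 16 (2 points).
  x = 3: rhs = 17, matching y values: 6, 13 (2 points).
  x = 4: rhs = 5, matching y values: 9, 10 (2 points).
  x = 5: rhs = 17, matching y values: 6, 13 (2 points).
  x = 6: rhs = 2, matching y values: none (0 points).
  x = 7: rhs = 4, matching y values: 2, 17 (2 points).
  x = 8: rhs = 10, matching y values: none (0 points).
  x = 9: rhs = 7, matching y values: 8, 11 (2 points).
  x = 10: rhs = 1, matching y values: 1, 18 (2 points).
  x = 11: rhs = 17, matching y values: 6, 13 (2 points).
  x = 12: rhs = 4, matching y values: 2, 17 (2 points).
  x = 13: rhs = 6, matching y values: 5, 14 (2 points).
  x = 14: rhs = 10, matching y values: none (0 points).
  x = 15: rhs = 3, matching y values: none (0 points).
  x = 16: rhs = 10, matching y values: none (0 points).
  x = 17: rhs = 18, matching y values: none (0 points).
  x = 18: rhs = 14, matching y values: none (0 points).
Total affine count: 22.
Full point count |E(F_19)| = 22 + 1 = 23.
Hasse bound: |23 − (19+1)| = |3| = 3 ≤ 2√19 ≈ 8.7178 ✓.


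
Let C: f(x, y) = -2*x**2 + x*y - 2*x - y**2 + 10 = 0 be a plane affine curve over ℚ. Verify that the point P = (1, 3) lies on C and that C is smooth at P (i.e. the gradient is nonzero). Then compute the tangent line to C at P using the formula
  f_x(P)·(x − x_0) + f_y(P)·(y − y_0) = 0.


Tangent line at P: -3*x - 5*y + 18 = 0.

Step 1: f(1, 3) = 0, so P lies on C.
Step 2: partial derivatives
  f_x(x, y) = -4*x + y - 2, f_y(x, y) = x - 2*y.
  f_x(P) = -3, f_y(P) = -5 (gradient nonzero, so P is smooth).
Step 3: tangent line at P: -3·(x − 1) + -5·(y − 3) = 0.
Expanding: -3*x - 5*y + 18 = 0.


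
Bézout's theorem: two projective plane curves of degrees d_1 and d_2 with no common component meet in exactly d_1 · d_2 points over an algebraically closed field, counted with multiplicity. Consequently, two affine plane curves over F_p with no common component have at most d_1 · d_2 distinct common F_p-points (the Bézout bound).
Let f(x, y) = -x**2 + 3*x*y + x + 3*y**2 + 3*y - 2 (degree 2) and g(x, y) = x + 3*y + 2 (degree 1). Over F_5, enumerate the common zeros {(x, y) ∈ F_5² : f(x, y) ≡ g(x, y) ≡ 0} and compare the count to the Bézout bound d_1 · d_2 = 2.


Common zeros: {(1, 4)}; count = 1; Bézout bound = 2.

deg(f) = 2, deg(g) = 1, so Bézout bound = 2.
Scan x ∈ F_5. For each x, list the y ∈ F_5 with f(x, y) ≡ 0 and those with g(x, y) ≡ 0 (mod 5); the common zeros in that column are the intersection.
  x = 0: f ≡ 0 at y ∈ ∅; g ≡ 0 at y ∈ {1}; common: ∅.
  x = 1: f ≡ 0 at y ∈ {4}; g ≡ 0 at y ∈ {4}; common: {4}.
  x = 2: f ≡ 0 at y ∈ {3, 4}; g ≡ 0 at y ∈ {2}; common: ∅.
  x = 3: f ≡ 0 at y ∈ {3}; g ≡ 0 at y ∈ {0}; common: ∅.
  x = 4: f ≡ 0 at y ∈ ∅; g ≡ 0 at y ∈ {3}; common: ∅.
Collecting: common zeros = {(1, 4)}, so the count is 1.
Comparison with the Bézout bound: 1 ≤ 2 = deg(f)·deg(g), as expected for curves with no common component (the affine F_5-count falls short of the bound because intersections may lie at infinity, over extension fields, or carry multiplicity).


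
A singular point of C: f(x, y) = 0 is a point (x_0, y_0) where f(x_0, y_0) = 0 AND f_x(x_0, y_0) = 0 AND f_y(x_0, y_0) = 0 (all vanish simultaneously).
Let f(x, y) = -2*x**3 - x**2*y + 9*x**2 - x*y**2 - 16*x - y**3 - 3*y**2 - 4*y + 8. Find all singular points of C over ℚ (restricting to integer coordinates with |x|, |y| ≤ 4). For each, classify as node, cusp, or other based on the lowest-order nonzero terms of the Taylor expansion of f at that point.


Singular points: {(2, -2)}; classification: node.

Compute partial derivatives:
  f_x = -6*x**2 - 2*x*y + 18*x - y**2 - 16.
  f_y = -x**2 - 2*x*y - 3*y**2 - 6*y - 4.
Scan x_0 ∈ {−4, ..., 4}. For each x_0, f_y(x_0, y) is a polynomial in y; find its integer roots y ∈ {−4, ..., 4}, then test f_x and f at those candidates.
  x = -4: f_y(-4, y) = -3*y**2 + 2*y - 20; no integer root y with |y| ≤ 4.
  x = -3: f_y(-3, y) = -3*y**2 - 13; no integer root y with |y| ≤ 4.
  x = -2: f_y(-2, y) = -3*y**2 - 2*y - 8; no integer root y with |y| ≤ 4.
  x = -1: f_y(-1, y) = -3*y**2 - 4*y - 5; no integer root y with |y| ≤ 4.
  x = 0: f_y(0, y) = -3*y**2 - 6*y - 4; no integer root y with |y| ≤ 4.
  x = 1: f_y(1, y) = -3*y**2 - 8*y - 5; vanishes at y ∈ {-1}. (1, -1): f_x = -3 ≠ 0.
  x = 2: f_y(2, y) = -3*y**2 - 10*y - 8; vanishes at y ∈ {-2}. (2, -2): f_x = 0, f = 0 — SINGULAR.
  x = 3: f_y(3, y) = -3*y**2 - 12*y - 13; no integer root y with |y| ≤ 4.
  x = 4: f_y(4, y) = -3*y**2 - 14*y - 20; no integer root y with |y| ≤ 4.
Only singular point on the grid: (2, -2).
Classify: substitute x = 2 + u, y = -2 + v and expand: f = -2*u**3 - u**2*v - u**2 - u*v**2 - v**3 + v**2.
No constant or linear terms (consistent with a singular point). Quadratic part: -u**2 + v**2. Cubic part: -2*u**3 - u**2*v - u*v**2 - v**3.
The quadratic part v**2 - u**2 = (v − u)(v + u) splits into two distinct linear factors, so there are two distinct tangent lines y − -2 = ±(x − 2) — this is a node (ordinary double point).
Classification: node.


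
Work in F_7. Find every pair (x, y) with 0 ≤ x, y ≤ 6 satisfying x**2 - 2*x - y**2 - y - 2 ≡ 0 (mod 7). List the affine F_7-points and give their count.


Affine F_7-points: {(0, 3), (2, 3), (4, 2), (4, 4), (5, 2), (5, 4)}; count = 6.

For each of the 49 pairs (x, y) ∈ F_7², evaluate f(x, y) mod 7. Record the zeros.
  x = 0: [0↦5, 1↦3, 2↦6, 3↦0, 4↦6, 5↦3, 6↦5]  zeros at y ∈ {3}
  x = 1: [0↦4, 1↦2, 2↦5, 3↦6, 4↦5, 5↦2, 6↦4]  zeros at y ∈ ∅
  x = 2: [0↦5, 1↦3, 2↦6, 3↦0, 4↦6, 5↦3, 6↦5]  zeros at y ∈ {3}
  x = 3: [0↦1, 1↦6, 2↦2, 3↦3, 4↦2, 5↦6, 6↦1]  zeros at y ∈ ∅
  x = 4: [0↦6, 1↦4, 2↦0, 3↦1, 4↦0, 5↦4, 6↦6]  zeros at y ∈ {2, 4}
  x = 5: [0↦6, 1↦4, 2↦0, 3↦1, 4↦0, 5↦4, 6↦6]  zeros at y ∈ {2, 4}
  x = 6: [0↦1, 1↦6, 2↦2, 3↦3, 4↦2, 5↦6, 6↦1]  zeros at y ∈ ∅
Collecting zeros: affine points = {(0, 3), (2, 3), (4, 2), (4, 4), (5, 2), (5, 4)}.
Total count |C(F_7)_aff| = 6.


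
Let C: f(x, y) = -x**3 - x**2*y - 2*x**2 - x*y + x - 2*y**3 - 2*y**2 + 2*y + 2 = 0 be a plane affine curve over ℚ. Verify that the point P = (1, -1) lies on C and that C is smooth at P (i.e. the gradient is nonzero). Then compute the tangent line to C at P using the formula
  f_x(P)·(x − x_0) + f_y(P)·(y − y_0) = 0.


Tangent line at P: -3*x - 2*y + 1 = 0.

Step 1: f(1, -1) = 0, so P lies on C.
Step 2: partial derivatives
  f_x(x, y) = -3*x**2 - 2*x*y - 4*x - y + 1, f_y(x, y) = -x**2 - x - 6*y**2 - 4*y + 2.
  f_x(P) = -3, f_y(P) = -2 (gradient nonzero, so P is smooth).
Step 3: tangent line at P: -3·(x − 1) + -2·(y − -1) = 0.
Expanding: -3*x - 2*y + 1 = 0.


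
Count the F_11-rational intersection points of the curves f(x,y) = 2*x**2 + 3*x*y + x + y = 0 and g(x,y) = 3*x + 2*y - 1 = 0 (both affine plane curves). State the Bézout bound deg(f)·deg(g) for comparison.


Common zeros: ∅; count = 0; Bézout bound = 2.

deg(f) = 2, deg(g) = 1, so Bézout bound = 2.
Scan x ∈ F_11. For each x, list the y ∈ F_11 with f(x, y) ≡ 0 and those with g(x, y) ≡ 0 (mod 11); the common zeros in that column are the intersection.
  x = 0: f ≡ 0 at y ∈ {0}; g ≡ 0 at y ∈ {6}; common: ∅.
  x = 1: f ≡ 0 at y ∈ {2}; g ≡ 0 at y ∈ {10}; common: ∅.
  x = 2: f ≡ 0 at y ∈ {8}; g ≡ 0 at y ∈ {3}; common: ∅.
  x = 3: f ≡ 0 at y ∈ {10}; g ≡ 0 at y ∈ {7}; common: ∅.
  x = 4: f ≡ 0 at y ∈ {4}; g ≡ 0 at y ∈ {0}; common: ∅.
  x = 5: f ≡ 0 at y ∈ {0}; g ≡ 0 at y ∈ {4}; common: ∅.
  x = 6: f ≡ 0 at y ∈ {4}; g ≡ 0 at y ∈ {8}; common: ∅.
  x = 7: f ≡ 0 at y ∈ ∅; g ≡ 0 at y ∈ {1}; common: ∅.
  x = 8: f ≡ 0 at y ∈ {6}; g ≡ 0 at y ∈ {5}; common: ∅.
  x = 9: f ≡ 0 at y ∈ {10}; g ≡ 0 at y ∈ {9}; common: ∅.
  x = 10: f ≡ 0 at y ∈ {6}; g ≡ 0 at y ∈ {2}; common: ∅.
Collecting: common zeros = ∅, so the count is 0.
Comparison with the Bézout bound: 0 ≤ 2 = deg(f)·deg(g), as expected for curves with no common component (the affine F_11-count falls short of the bound because intersections may lie at infinity, over extension fields, or carry multiplicity).


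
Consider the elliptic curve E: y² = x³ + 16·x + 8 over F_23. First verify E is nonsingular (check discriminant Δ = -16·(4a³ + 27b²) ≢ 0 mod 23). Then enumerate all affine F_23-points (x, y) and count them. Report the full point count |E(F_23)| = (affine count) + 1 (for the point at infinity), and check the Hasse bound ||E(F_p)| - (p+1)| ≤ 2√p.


Affine points = {(0, 10), (0, 13), (1, 5), (1, 18), (2, 5), (2, 18), (5, 11), (5, 12), (7, 7), (7, 16), (8, 2), (8, 21), (10, 8), (10, 15), (14, 3), (14, 20), (15, 9), (15, 14), (16, 6), (16, 17), (17, 8), (17, 15), (19, 8), (19, 15), (20, 5), (20, 18)}; affine count = 26; |E(F_23)| = 27.

Discriminant check: Δ ∝ 4a³ + 27b² = 4·16³ + 27·8² = 4·4096 + 27·64 ≡ 11 (mod 23). Nonzero ⇒ E is nonsingular.
For each x ∈ F_23, compute rhs = x³ + 16·x + 8 mod 23, then count y ∈ F_23 with y² ≡ rhs.
  x = 0: rhs = 8, matching y values: 10, 13 (2 points).
  x = 1: rhs = 2, matching y values: 5, 18 (2 points).
  x = 2: rhs = 2, matching y values: 5, 18 (2 points).
  x = 3: rhs = 14, matching y values: none (0 points).
  x = 4: rhs = 21, matching y values: none (0 points).
  x = 5: rhs = 6, matching y values: 11, 12 (2 points).
  x = 6: rhs = 21, matching y values: none (0 points).
  x = 7: rhs = 3, matching y values: 7, 16 (2 points).
  x = 8: rhs = 4, matching y values: 2, 21 (2 points).
  x = 9: rhs = 7, matching y values: none (0 points).
  x = 10: rhs = 18, matching y values: 8, 15 (2 points).
  x = 11: rhs = 20, matching y values: none (0 points).
  x = 12: rhs = 19, matching y values: none (0 points).
  x = 13: rhs = 21, matching y values: none (0 points).
  x = 14: rhs = 9, matching y values: 3, 20 (2 points).
  x = 15: rhs = 12, matching y values: 9, 14 (2 points).
  x = 16: rhs = 13, matching y values: 6, 17 (2 points).
  x = 17: rhs = 18, matching y values: 8, 15 (2 points).
  x = 18: rhs = 10, matching y values: none (0 points).
  x = 19: rhs = 18, matching y values: 8, 15 (2 points).
  x = 20: rhs = 2, matching y values: 5, 18 (2 points).
  x = 21: rhs = 14, matching y values: none (0 points).
  x = 22: rhs = 14, matching y values: none (0 points).
Total affine count: 26.
Full point count |E(F_23)| = 26 + 1 = 27.
Hasse bound: |27 − (23+1)| = |3| = 3 ≤ 2√23 ≈ 9.5917 ✓.


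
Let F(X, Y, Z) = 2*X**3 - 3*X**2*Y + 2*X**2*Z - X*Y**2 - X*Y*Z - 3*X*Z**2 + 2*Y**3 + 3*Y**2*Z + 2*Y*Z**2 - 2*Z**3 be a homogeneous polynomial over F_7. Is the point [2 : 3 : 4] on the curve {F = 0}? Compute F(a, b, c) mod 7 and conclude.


F(2,3,4) ≡ 4 (mod 7); P is NOT on the curve.

Evaluate F(2, 3, 4) term-by-term (mod 7).
  2*X**3 ↦ 2·8·1·1 = 16
  -3*X**2*Y ↦ -3·4·3·1 = -36
  2*X**2*Z ↦ 2·4·1·4 = 32
  -X*Y**2 ↦ -1·2·9·1 = -18
  -X*Y*Z ↦ -1·2·3·4 = -24
  -3*X*Z**2 ↦ -3·2·1·16 = -96
  2*Y**3 ↦ 2·1·27·1 = 54
  3*Y**2*Z ↦ 3·1·9·4 = 108
  2*Y*Z**2 ↦ 2·1·3·16 = 96
  -2*Z**3 ↦ -2·1·1·64 = -128
Sum: F(2, 3, 4) = (16) + (-36) + (32) + (-18) + (-24) + (-96) + (54) + (108) + (96) + (-128) = 4.
Reducing mod 7: 4 ≡ 4 (mod 7).
Since F(a, b, c) ≡ 4 ≠ 0 (mod 7), P does NOT lie on the curve.


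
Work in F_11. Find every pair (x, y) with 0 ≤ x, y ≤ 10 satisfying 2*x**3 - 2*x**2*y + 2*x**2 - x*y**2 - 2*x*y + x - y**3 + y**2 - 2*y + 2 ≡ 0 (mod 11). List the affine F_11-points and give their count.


Affine F_11-points: {(0, 1), (0, 3), (0, 8), (1, 1), (2, 6), (2, 7), (2, 8), (3, 0), (5, 8), (6, 10), (7, 10), (8, 5), (9, 5), (10, 1)}; count = 14.

For each of the 121 pairs (x, y) ∈ F_11², evaluate f(x, y) mod 11. Record the zeros.
  x = 0: [0↦2, 1↦0, 2↦5, 3↦0, 4↦1, 5↦2, 6↦8, 7↦2, 8↦0, 9↦7, 10↦6]  zeros at y ∈ {1, 3, 8}
  x = 1: [0↦7, 1↦0, 2↦9, 3↦6, 4↦7, 5↦6, 6↦8, 7↦7, 8↦8, 9↦5, 10↦3]  zeros at y ∈ {1}
  x = 2: [0↦6, 1↦1, 2↦10, 3↦5, 4↦2, 5↦6, 6↦0, 7↦0, 8↦0, 9↦5, 10↦9]  zeros at y ∈ {6, 7, 8}
  x = 3: [0↦0, 1↦4, 2↦9, 3↦9, 4↦9, 5↦3, 6↦7, 7↦4, 8↦10, 9↦8, 10↦3]  zeros at y ∈ {0}
  x = 4: [0↦1, 1↦10, 2↦7, 3↦8, 4↦7, 5↦9, 6↦8, 7↦9, 8↦6, 9↦4, 10↦8]  zeros at y ∈ ∅
  x = 5: [0↦10, 1↦9, 2↦5, 3↦3, 4↦8, 5↦3, 6↦4, 7↦5, 8↦0, 9↦5, 10↦3]  zeros at y ∈ {8}
  x = 6: [0↦6, 1↦2, 2↦4, 3↦6, 4↦2, 5↦8, 6↦7, 7↦4, 8↦4, 9↦1, 10↦0]  zeros at y ∈ {10}
  x = 7: [0↦1, 1↦1, 2↦5, 3↦7, 4↦1, 5↦3, 6↦7, 7↦7, 8↦8, 9↦4, 10↦0]  zeros at y ∈ {10}
  x = 8: [0↦7, 1↦7, 2↦9, 3↦7, 4↦6, 5↦0, 6↦5, 7↦4, 8↦2, 9↦4, 10↦4]  zeros at y ∈ {5}
  x = 9: [0↦3, 1↦10, 2↦6, 3↦7, 4↦7, 5↦0, 6↦2, 7↦7, 8↦9, 9↦2, 10↦2]  zeros at y ∈ {5}
  x = 10: [0↦1, 1↦0, 2↦8, 3↦8, 4↦5, 5↦4, 6↦10, 7↦6, 8↦8, 9↦10, 10↦6]  zeros at y ∈ {1}
Collecting zeros: affine points = {(0, 1), (0, 3), (0, 8), (1, 1), (2, 6), (2, 7), (2, 8), (3, 0), (5, 8), (6, 10), (7, 10), (8, 5), (9, 5), (10, 1)}.
Total count |C(F_11)_aff| = 14.


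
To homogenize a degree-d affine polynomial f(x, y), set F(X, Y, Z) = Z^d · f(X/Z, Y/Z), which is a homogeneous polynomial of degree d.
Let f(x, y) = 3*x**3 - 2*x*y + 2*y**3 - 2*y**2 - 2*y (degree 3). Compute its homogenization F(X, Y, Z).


F(X, Y, Z) = 3*X**3 - 2*X*Y*Z + 2*Y**3 - 2*Y**2*Z - 2*Y*Z**2

deg(f) = 3.
Substitute x = X/Z, y = Y/Z into f, then multiply by Z^3.
  monomial 3·x^3·y^0 ↦ 3·X^3·Y^0·Z^0.
  monomial -2·x^1·y^1 ↦ -2·X^1·Y^1·Z^1.
  monomial 2·x^0·y^3 ↦ 2·X^0·Y^3·Z^0.
  monomial -2·x^0·y^2 ↦ -2·X^0·Y^2·Z^1.
  monomial -2·x^0·y^1 ↦ -2·X^0·Y^1·Z^2.
Collecting: F(X, Y, Z) = 3*X**3 - 2*X*Y*Z + 2*Y**3 - 2*Y**2*Z - 2*Y*Z**2.


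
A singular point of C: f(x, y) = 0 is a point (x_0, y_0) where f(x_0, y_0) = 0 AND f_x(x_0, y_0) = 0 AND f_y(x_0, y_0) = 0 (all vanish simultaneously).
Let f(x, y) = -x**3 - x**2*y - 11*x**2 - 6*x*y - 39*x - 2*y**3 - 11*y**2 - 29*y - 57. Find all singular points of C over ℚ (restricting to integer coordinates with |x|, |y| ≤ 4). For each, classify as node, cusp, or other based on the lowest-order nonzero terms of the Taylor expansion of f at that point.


Singular points: {(-3, -2)}; classification: cusp.

Compute partial derivatives:
  f_x = -3*x**2 - 2*x*y - 22*x - 6*y - 39.
  f_y = -x**2 - 6*x - 6*y**2 - 22*y - 29.
Scan x_0 ∈ {−4, ..., 4}. For each x_0, f_y(x_0, y) is a polynomial in y; find its integer roots y ∈ {−4, ..., 4}, then test f_x and f at those candidates.
  x = -4: f_y(-4, y) = -6*y**2 - 22*y - 21; no integer root y with |y| ≤ 4.
  x = -3: f_y(-3, y) = -6*y**2 - 22*y - 20; vanishes at y ∈ {-2}. (-3, -2): f_x = 0, f = 0 — SINGULAR.
  x = -2: f_y(-2, y) = -6*y**2 - 22*y - 21; no integer root y with |y| ≤ 4.
  x = -1: f_y(-1, y) = -6*y**2 - 22*y - 24; no integer root y with |y| ≤ 4.
  x = 0: f_y(0, y) = -6*y**2 - 22*y - 29; no integer root y with |y| ≤ 4.
  x = 1: f_y(1, y) = -6*y**2 - 22*y - 36; no integer root y with |y| ≤ 4.
  x = 2: f_y(2, y) = -6*y**2 - 22*y - 45; no integer root y with |y| ≤ 4.
  x = 3: f_y(3, y) = -6*y**2 - 22*y - 56; no integer root y with |y| ≤ 4.
  x = 4: f_y(4, y) = -6*y**2 - 22*y - 69; no integer root y with |y| ≤ 4.
Only singular point on the grid: (-3, -2).
Classify: substitute x = -3 + u, y = -2 + v and expand: f = -u**3 - u**2*v - 2*v**3 + v**2.
No constant or linear terms (consistent with a singular point). Quadratic part: v**2. Cubic part: -u**3 - u**2*v - 2*v**3.
The quadratic part v**2 is a perfect square, so there is a single (double) tangent line v = 0, i.e. y = -2. Restricting the cubic part to that line (v = 0) leaves -u**3 ≠ 0, so f is not divisible by v and the branch is v² ≈ u**3 to lowest order — this is a cusp.
Classification: cusp.


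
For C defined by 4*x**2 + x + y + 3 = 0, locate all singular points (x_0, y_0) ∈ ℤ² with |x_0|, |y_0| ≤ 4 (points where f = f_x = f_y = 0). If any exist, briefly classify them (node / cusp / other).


No singular points in the scanned grid; C is smooth there.

Compute partial derivatives:
  f_x = 8*x + 1.
  f_y = 1.
f_y = 1 is a nonzero constant, so f_y never vanishes: no point (x, y) can satisfy f = f_x = f_y = 0. In particular no (x, y) ∈ {−4, ..., 4}² is singular; the curve is smooth.


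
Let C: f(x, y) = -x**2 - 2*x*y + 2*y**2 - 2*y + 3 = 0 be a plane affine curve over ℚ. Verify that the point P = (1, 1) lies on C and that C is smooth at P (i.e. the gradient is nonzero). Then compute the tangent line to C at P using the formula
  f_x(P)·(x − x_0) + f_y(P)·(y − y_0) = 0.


Tangent line at P: 4 - 4*x = 0.

Step 1: f(1, 1) = 0, so P lies on C.
Step 2: partial derivatives
  f_x(x, y) = -2*x - 2*y, f_y(x, y) = -2*x + 4*y - 2.
  f_x(P) = -4, f_y(P) = 0 (gradient nonzero, so P is smooth).
Step 3: tangent line at P: -4·(x − 1) + 0·(y − 1) = 0.
Expanding: 4 - 4*x = 0.


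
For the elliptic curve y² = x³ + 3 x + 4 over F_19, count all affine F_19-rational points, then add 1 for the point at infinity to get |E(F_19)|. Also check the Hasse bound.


Affine points = {(0, 2), (0, 17), (4, 2), (4, 17), (5, 7), (5, 12), (7, 8), (7, 11), (9, 0), (11, 0), (12, 1), (12, 18), (13, 6), (13, 13), (14, 4), (14, 15), (15, 2), (15, 17), (16, 5), (16, 14), (17, 3), (17, 16), (18, 0)}; affine count = 23; |E(F_19)| = 24.

Discriminant check: Δ ∝ 4a³ + 27b² = 4·3³ + 27·4² = 4·27 + 27·16 ≡ 8 (mod 19). Nonzero ⇒ E is nonsingular.
For each x ∈ F_19, compute rhs = x³ + 3·x + 4 mod 19, then count y ∈ F_19 with y² ≡ rhs.
  x = 0: rhs = 4, matching y values: 2, 17 (2 points).
  x = 1: rhs = 8, matching y values: none (0 points).
  x = 2: rhs = 18, matching y values: none (0 points).
  x = 3: rhs = 2, matching y values: none (0 points).
  x = 4: rhs = 4, matching y values: 2, 17 (2 points).
  x = 5: rhs = 11, matching y values: 7, 12 (2 points).
  x = 6: rhs = 10, matching y values: none (0 points).
  x = 7: rhs = 7, matching y values: 8, 11 (2 points).
  x = 8: rhs = 8, matching y values: none (0 points).
  x = 9: rhs = 0, matching y values: 0 (1 points).
  x = 10: rhs = 8, matching y values: none (0 points).
  x = 11: rhs = 0, matching y values: 0 (1 points).
  x = 12: rhs = 1, matching y values: 1, 18 (2 points).
  x = 13: rhs = 17, matching y values: 6, 13 (2 points).
  x = 14: rhs = 16, matching y values: 4, 15 (2 points).
  x = 15: rhs = 4, matching y values: 2, 17 (2 points).
  x = 16: rhs = 6, matching y values: 5, 14 (2 points).
  x = 17: rhs = 9, matching y values: 3, 16 (2 points).
  x = 18: rhs = 0, matching y values: 0 (1 points).
Total affine count: 23.
Full point count |E(F_19)| = 23 + 1 = 24.
Hasse bound: |24 − (19+1)| = |4| = 4 ≤ 2√19 ≈ 8.7178 ✓.


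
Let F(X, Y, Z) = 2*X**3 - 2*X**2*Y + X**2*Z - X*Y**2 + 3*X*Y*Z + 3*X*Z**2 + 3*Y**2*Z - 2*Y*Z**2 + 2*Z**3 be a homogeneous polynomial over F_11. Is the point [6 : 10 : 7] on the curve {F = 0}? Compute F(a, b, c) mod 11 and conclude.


F(6,10,7) ≡ 1 (mod 11); P is NOT on the curve.

Evaluate F(6, 10, 7) term-by-term (mod 11).
  2*X**3 ↦ 2·216·1·1 = 432
  -2*X**2*Y ↦ -2·36·10·1 = -720
  X**2*Z ↦ 1·36·1·7 = 252
  -X*Y**2 ↦ -1·6·100·1 = -600
  3*X*Y*Z ↦ 3·6·10·7 = 1260
  3*X*Z**2 ↦ 3·6·1·49 = 882
  3*Y**2*Z ↦ 3·1·100·7 = 2100
  -2*Y*Z**2 ↦ -2·1·10·49 = -980
  2*Z**3 ↦ 2·1·1·343 = 686
Sum: F(6, 10, 7) = (432) + (-720) + (252) + (-600) + (1260) + (882) + (2100) + (-980) + (686) = 3312.
Reducing mod 11: 3312 ≡ 1 (mod 11).
Since F(a, b, c) ≡ 1 ≠ 0 (mod 11), P does NOT lie on the curve.


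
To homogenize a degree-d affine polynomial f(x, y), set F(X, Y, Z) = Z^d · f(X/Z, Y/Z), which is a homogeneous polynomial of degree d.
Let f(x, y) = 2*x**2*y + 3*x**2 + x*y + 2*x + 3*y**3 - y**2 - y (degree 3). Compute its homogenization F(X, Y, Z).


F(X, Y, Z) = 2*X**2*Y + 3*X**2*Z + X*Y*Z + 2*X*Z**2 + 3*Y**3 - Y**2*Z - Y*Z**2

deg(f) = 3.
Substitute x = X/Z, y = Y/Z into f, then multiply by Z^3.
  monomial 2·x^2·y^1 ↦ 2·X^2·Y^1·Z^0.
  monomial 3·x^2·y^0 ↦ 3·X^2·Y^0·Z^1.
  monomial 1·x^1·y^1 ↦ 1·X^1·Y^1·Z^1.
  monomial 2·x^1·y^0 ↦ 2·X^1·Y^0·Z^2.
  monomial 3·x^0·y^3 ↦ 3·X^0·Y^3·Z^0.
  monomial -1·x^0·y^2 ↦ -1·X^0·Y^2·Z^1.
  monomial -1·x^0·y^1 ↦ -1·X^0·Y^1·Z^2.
Collecting: F(X, Y, Z) = 2*X**2*Y + 3*X**2*Z + X*Y*Z + 2*X*Z**2 + 3*Y**3 - Y**2*Z - Y*Z**2.


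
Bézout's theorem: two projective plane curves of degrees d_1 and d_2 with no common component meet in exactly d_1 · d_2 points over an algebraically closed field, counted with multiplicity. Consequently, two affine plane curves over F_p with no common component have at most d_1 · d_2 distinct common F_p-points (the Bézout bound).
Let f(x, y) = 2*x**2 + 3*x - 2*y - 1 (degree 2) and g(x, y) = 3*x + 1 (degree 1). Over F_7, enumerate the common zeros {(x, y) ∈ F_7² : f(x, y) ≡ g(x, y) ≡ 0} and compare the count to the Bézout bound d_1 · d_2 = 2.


Common zeros: {(2, 3)}; count = 1; Bézout bound = 2.

deg(f) = 2, deg(g) = 1, so Bézout bound = 2.
Scan x ∈ F_7. For each x, list the y ∈ F_7 with f(x, y) ≡ 0 and those with g(x, y) ≡ 0 (mod 7); the common zeros in that column are the intersection.
  x = 0: f ≡ 0 at y ∈ {3}; g ≡ 0 at y ∈ ∅; common: ∅.
  x = 1: f ≡ 0 at y ∈ {2}; g ≡ 0 at y ∈ ∅; common: ∅.
  x = 2: f ≡ 0 at y ∈ {3}; g ≡ 0 at y ∈ {0, 1, 2, 3, 4, 5, 6}; common: {3}.
  x = 3: f ≡ 0 at y ∈ {6}; g ≡ 0 at y ∈ ∅; common: ∅.
  x = 4: f ≡ 0 at y ∈ {4}; g ≡ 0 at y ∈ ∅; common: ∅.
  x = 5: f ≡ 0 at y ∈ {4}; g ≡ 0 at y ∈ ∅; common: ∅.
  x = 6: f ≡ 0 at y ∈ {6}; g ≡ 0 at y ∈ ∅; common: ∅.
Collecting: common zeros = {(2, 3)}, so the count is 1.
Comparison with the Bézout bound: 1 ≤ 2 = deg(f)·deg(g), as expected for curves with no common component (the affine F_7-count falls short of the bound because intersections may lie at infinity, over extension fields, or carry multiplicity).


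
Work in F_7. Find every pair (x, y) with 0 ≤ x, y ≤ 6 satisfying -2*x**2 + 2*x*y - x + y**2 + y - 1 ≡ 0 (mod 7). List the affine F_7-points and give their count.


Affine F_7-points: {(1, 1), (1, 3), (3, 1), (3, 6), (5, 0), (5, 3), (6, 2), (6, 6)}; count = 8.

For each of the 49 pairs (x, y) ∈ F_7², evaluate f(x, y) mod 7. Record the zeros.
  x = 0: [0↦6, 1↦1, 2↦5, 3↦4, 4↦5, 5↦1, 6↦6]  zeros at y ∈ ∅
  x = 1: [0↦3, 1↦0, 2↦6, 3↦0, 4↦3, 5↦1, 6↦1]  zeros at y ∈ {1, 3}
  x = 2: [0↦3, 1↦2, 2↦3, 3↦6, 4↦4, 5↦4, 6↦6]  zeros at y ∈ ∅
  x = 3: [0↦6, 1↦0, 2↦3, 3↦1, 4↦1, 5↦3, 6↦0]  zeros at y ∈ {1, 6}
  x = 4: [0↦5, 1↦1, 2↦6, 3↦6, 4↦1, 5↦5, 6↦4]  zeros at y ∈ ∅
  x = 5: [0↦0, 1↦5, 2↦5, 3↦0, 4↦4, 5↦3, 6↦4]  zeros at y ∈ {0, 3}
  x = 6: [0↦5, 1↦5, 2↦0, 3↦4, 4↦3, 5↦4, 6↦0]  zeros at y ∈ {2, 6}
Collecting zeros: affine points = {(1, 1), (1, 3), (3, 1), (3, 6), (5, 0), (5, 3), (6, 2), (6, 6)}.
Total count |C(F_7)_aff| = 8.


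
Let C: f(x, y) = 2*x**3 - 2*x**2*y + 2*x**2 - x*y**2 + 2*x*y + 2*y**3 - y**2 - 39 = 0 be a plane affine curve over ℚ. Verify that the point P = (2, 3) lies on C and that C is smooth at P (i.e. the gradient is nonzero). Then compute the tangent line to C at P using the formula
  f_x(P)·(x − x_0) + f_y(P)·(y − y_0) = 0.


Tangent line at P: 5*x + 32*y - 106 = 0.

Step 1: f(2, 3) = 0, so P lies on C.
Step 2: partial derivatives
  f_x(x, y) = 6*x**2 - 4*x*y + 4*x - y**2 + 2*y, f_y(x, y) = -2*x**2 - 2*x*y + 2*x + 6*y**2 - 2*y.
  f_x(P) = 5, f_y(P) = 32 (gradient nonzero, so P is smooth).
Step 3: tangent line at P: 5·(x − 2) + 32·(y − 3) = 0.
Expanding: 5*x + 32*y - 106 = 0.


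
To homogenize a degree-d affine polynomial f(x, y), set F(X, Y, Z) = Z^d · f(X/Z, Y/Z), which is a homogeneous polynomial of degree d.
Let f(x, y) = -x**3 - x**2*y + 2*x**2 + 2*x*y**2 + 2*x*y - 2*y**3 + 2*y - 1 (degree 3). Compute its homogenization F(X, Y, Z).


F(X, Y, Z) = -X**3 - X**2*Y + 2*X**2*Z + 2*X*Y**2 + 2*X*Y*Z - 2*Y**3 + 2*Y*Z**2 - Z**3

deg(f) = 3.
Substitute x = X/Z, y = Y/Z into f, then multiply by Z^3.
  monomial -1·x^3·y^0 ↦ -1·X^3·Y^0·Z^0.
  monomial -1·x^2·y^1 ↦ -1·X^2·Y^1·Z^0.
  monomial 2·x^2·y^0 ↦ 2·X^2·Y^0·Z^1.
  monomial 2·x^1·y^2 ↦ 2·X^1·Y^2·Z^0.
  monomial 2·x^1·y^1 ↦ 2·X^1·Y^1·Z^1.
  monomial -2·x^0·y^3 ↦ -2·X^0·Y^3·Z^0.
  monomial 2·x^0·y^1 ↦ 2·X^0·Y^1·Z^2.
  monomial -1·x^0·y^0 ↦ -1·X^0·Y^0·Z^3.
Collecting: F(X, Y, Z) = -X**3 - X**2*Y + 2*X**2*Z + 2*X*Y**2 + 2*X*Y*Z - 2*Y**3 + 2*Y*Z**2 - Z**3.


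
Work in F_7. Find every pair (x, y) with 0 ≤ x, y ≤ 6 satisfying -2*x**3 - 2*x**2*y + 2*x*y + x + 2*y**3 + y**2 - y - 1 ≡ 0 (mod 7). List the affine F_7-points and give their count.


Affine F_7-points: {(1, 1), (3, 3), (4, 1), (5, 2), (5, 4), (6, 0)}; count = 6.

For each of the 49 pairs (x, y) ∈ F_7², evaluate f(x, y) mod 7. Record the zeros.
  x = 0: [0↦6, 1↦1, 2↦3, 3↦3, 4↦6, 5↦3, 6↦6]  zeros at y ∈ ∅
  x = 1: [0↦5, 1↦0, 2↦2, 3↦2, 4↦5, 5↦2, 6↦5]  zeros at y ∈ {1}
  x = 2: [0↦6, 1↦4, 2↦2, 3↦5, 4↦4, 5↦4, 6↦3]  zeros at y ∈ ∅
  x = 3: [0↦4, 1↦1, 2↦5, 3↦0, 4↦5, 5↦4, 6↦2]  zeros at y ∈ {3}
  x = 4: [0↦1, 1↦0, 2↦6, 3↦3, 4↦3, 5↦4, 6↦4]  zeros at y ∈ {1}
  x = 5: [0↦6, 1↦3, 2↦0, 3↦2, 4↦0, 5↦6, 6↦4]  zeros at y ∈ {2, 4}
  x = 6: [0↦0, 1↦5, 2↦3, 3↦6, 4↦5, 5↦5, 6↦4]  zeros at y ∈ {0}
Collecting zeros: affine points = {(1, 1), (3, 3), (4, 1), (5, 2), (5, 4), (6, 0)}.
Total count |C(F_7)_aff| = 6.


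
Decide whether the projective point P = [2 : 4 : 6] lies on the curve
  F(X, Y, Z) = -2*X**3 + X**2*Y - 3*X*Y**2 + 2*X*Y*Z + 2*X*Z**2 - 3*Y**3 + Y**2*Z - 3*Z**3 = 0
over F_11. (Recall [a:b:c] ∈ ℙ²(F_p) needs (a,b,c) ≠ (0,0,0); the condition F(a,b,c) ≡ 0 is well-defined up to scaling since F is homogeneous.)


F(2,4,6) ≡ 5 (mod 11); P is NOT on the curve.

Evaluate F(2, 4, 6) term-by-term (mod 11).
  -2*X**3 ↦ -2·8·1·1 = -16
  X**2*Y ↦ 1·4·4·1 = 16
  -3*X*Y**2 ↦ -3·2·16·1 = -96
  2*X*Y*Z ↦ 2·2·4·6 = 96
  2*X*Z**2 ↦ 2·2·1·36 = 144
  -3*Y**3 ↦ -3·1·64·1 = -192
  Y**2*Z ↦ 1·1·16·6 = 96
  -3*Z**3 ↦ -3·1·1·216 = -648
Sum: F(2, 4, 6) = (-16) + (16) + (-96) + (96) + (144) + (-192) + (96) + (-648) = -600.
Reducing mod 11: -600 ≡ 5 (mod 11).
Since F(a, b, c) ≡ 5 ≠ 0 (mod 11), P does NOT lie on the curve.


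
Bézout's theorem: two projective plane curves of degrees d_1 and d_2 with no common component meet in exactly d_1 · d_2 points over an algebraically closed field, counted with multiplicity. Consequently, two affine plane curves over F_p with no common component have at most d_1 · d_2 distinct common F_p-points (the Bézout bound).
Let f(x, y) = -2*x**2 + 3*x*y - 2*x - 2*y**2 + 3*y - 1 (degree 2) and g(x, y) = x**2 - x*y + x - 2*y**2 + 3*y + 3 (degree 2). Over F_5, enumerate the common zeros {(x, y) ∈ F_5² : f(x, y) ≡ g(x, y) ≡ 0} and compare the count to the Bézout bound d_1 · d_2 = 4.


Common zeros: {(1, 0), (3, 0)}; count = 2; Bézout bound = 4.

deg(f) = 2, deg(g) = 2, so Bézout bound = 4.
Scan x ∈ F_5. For each x, list the y ∈ F_5 with f(x, y) ≡ 0 and those with g(x, y) ≡ 0 (mod 5); the common zeros in that column are the intersection.
  x = 0: f ≡ 0 at y ∈ {1, 3}; g ≡ 0 at y ∈ ∅; common: ∅.
  x = 1: f ≡ 0 at y ∈ {0, 3}; g ≡ 0 at y ∈ {0, 1}; common: {0}.
  x = 2: f ≡ 0 at y ∈ ∅; g ≡ 0 at y ∈ ∅; common: ∅.
  x = 3: f ≡ 0 at y ∈ {0, 1}; g ≡ 0 at y ∈ {0}; common: {0}.
  x = 4: f ≡ 0 at y ∈ ∅; g ≡ 0 at y ∈ {1}; common: ∅.
Collecting: common zeros = {(1, 0), (3, 0)}, so the count is 2.
Comparison with the Bézout bound: 2 ≤ 4 = deg(f)·deg(g), as expected for curves with no common component (the affine F_5-count falls short of the bound because intersections may lie at infinity, over extension fields, or carry multiplicity).


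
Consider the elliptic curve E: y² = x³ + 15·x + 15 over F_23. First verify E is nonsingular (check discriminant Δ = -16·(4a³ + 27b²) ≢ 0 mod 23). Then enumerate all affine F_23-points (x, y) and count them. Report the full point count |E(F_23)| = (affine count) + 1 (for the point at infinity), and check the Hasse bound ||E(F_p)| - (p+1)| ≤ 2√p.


Affine points = {(1, 10), (1, 13), (3, 8), (3, 15), (4, 1), (4, 22), (5, 10), (5, 13), (7, 7), (7, 16), (8, 7), (8, 16), (11, 4), (11, 19), (14, 5), (14, 18), (15, 2), (15, 21), (16, 2), (16, 21), (17, 10), (17, 13), (19, 11), (19, 12), (20, 9), (20, 14), (21, 0)}; affine count = 27; |E(F_23)| = 28.

Discriminant check: Δ ∝ 4a³ + 27b² = 4·15³ + 27·15² = 4·3375 + 27·225 ≡ 2 (mod 23). Nonzero ⇒ E is nonsingular.
For each x ∈ F_23, compute rhs = x³ + 15·x + 15 mod 23, then count y ∈ F_23 with y² ≡ rhs.
  x = 0: rhs = 15, matching y values: none (0 points).
  x = 1: rhs = 8, matching y values: 10, 13 (2 points).
  x = 2: rhs = 7, matching y values: none (0 points).
  x = 3: rhs = 18, matching y values: 8, 15 (2 points).
  x = 4: rhs = 1, matching y values: 1, 22 (2 points).
  x = 5: rhs = 8, matching y values: 10, 13 (2 points).
  x = 6: rhs = 22, matching y values: none (0 points).
  x = 7: rhs = 3, matching y values: 7, 16 (2 points).
  x = 8: rhs = 3, matching y values: 7, 16 (2 points).
  x = 9: rhs = 5, matching y values: none (0 points).
  x = 10: rhs = 15, matching y values: none (0 points).
  x = 11: rhs = 16, matching y values: 4, 19 (2 points).
  x = 12: rhs = 14, matching y values: none (0 points).
  x = 13: rhs = 15, matching y values: none (0 points).
  x = 14: rhs = 2, matching y values: 5, 18 (2 points).
  x = 15: rhs = 4, matching y values: 2, 21 (2 points).
  x = 16: rhs = 4, matching y values: 2, 21 (2 points).
  x = 17: rhs = 8, matching y values: 10, 13 (2 points).
  x = 18: rhs = 22, matching y values: none (0 points).
  x = 19: rhs = 6, matching y values: 11, 12 (2 points).
  x = 20: rhs = 12, matching y values: 9, 14 (2 points).
  x = 21: rhs = 0, matching y values: 0 (1 points).
  x = 22: rhs = 22, matching y values: none (0 points).
Total affine count: 27.
Full point count |E(F_23)| = 27 + 1 = 28.
Hasse bound: |28 − (23+1)| = |4| = 4 ≤ 2√23 ≈ 9.5917 ✓.


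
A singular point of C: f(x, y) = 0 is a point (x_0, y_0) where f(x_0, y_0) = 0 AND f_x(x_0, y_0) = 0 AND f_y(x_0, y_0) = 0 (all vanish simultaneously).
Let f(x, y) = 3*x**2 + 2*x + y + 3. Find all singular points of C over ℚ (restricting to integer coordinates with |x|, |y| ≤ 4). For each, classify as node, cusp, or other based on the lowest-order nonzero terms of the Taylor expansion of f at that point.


No singular points in the scanned grid; C is smooth there.

Compute partial derivatives:
  f_x = 6*x + 2.
  f_y = 1.
f_y = 1 is a nonzero constant, so f_y never vanishes: no point (x, y) can satisfy f = f_x = f_y = 0. In particular no (x, y) ∈ {−4, ..., 4}² is singular; the curve is smooth.


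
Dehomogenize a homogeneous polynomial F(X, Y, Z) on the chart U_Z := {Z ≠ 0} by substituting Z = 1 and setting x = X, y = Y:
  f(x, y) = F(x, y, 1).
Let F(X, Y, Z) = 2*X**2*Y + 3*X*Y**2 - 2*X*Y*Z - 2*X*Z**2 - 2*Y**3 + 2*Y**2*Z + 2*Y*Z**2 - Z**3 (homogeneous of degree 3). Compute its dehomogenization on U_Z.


f(x, y) = 2*x**2*y + 3*x*y**2 - 2*x*y - 2*x - 2*y**3 + 2*y**2 + 2*y - 1

On U_Z we set Z = 1. Each monomial c·X^i·Y^j·Z^k in F becomes c·x^i·y^j·1^k = c·x^i·y^j.
Substituting Z = 1: F(X, Y, 1) = 2*x**2*y + 3*x*y**2 - 2*x*y - 2*x - 2*y**3 + 2*y**2 + 2*y - 1.
Note: deg(f) ≤ deg(F) = 3; strict inequality happens when F is divisible by Z (lost terms).
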